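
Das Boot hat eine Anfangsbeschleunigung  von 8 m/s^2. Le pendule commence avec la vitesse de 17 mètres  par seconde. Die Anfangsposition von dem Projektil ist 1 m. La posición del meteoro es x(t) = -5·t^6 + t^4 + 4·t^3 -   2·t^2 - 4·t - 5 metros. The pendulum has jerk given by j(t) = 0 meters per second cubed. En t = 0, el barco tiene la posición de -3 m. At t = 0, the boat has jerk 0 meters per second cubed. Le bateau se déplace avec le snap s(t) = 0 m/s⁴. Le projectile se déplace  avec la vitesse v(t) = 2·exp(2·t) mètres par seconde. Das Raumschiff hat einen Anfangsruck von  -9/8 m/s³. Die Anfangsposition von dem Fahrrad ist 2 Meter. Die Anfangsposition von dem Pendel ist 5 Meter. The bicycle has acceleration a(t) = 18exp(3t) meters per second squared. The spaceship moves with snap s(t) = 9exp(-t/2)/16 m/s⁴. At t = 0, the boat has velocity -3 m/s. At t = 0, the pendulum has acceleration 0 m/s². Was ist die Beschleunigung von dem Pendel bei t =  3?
Wir müssen unsere Gleichung für den Ruck j(t) = 0 1-mal integrieren. Mit ∫j(t)dt und Anwendung von a(0) = 0, finden wir a(t) = 0. Wir haben die Beschleunigung a(t) = 0. Durch Einsetzen von t = 3: a(3) = 0.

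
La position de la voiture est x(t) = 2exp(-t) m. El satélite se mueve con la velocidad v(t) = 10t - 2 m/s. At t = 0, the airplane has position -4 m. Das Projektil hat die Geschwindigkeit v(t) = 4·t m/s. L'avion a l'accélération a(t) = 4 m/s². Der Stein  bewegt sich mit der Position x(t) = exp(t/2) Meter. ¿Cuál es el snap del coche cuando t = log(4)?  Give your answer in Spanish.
Para resolver esto, necesitamos tomar 4 derivadas de nuestra ecuación de la posición x(t) = 2·exp(-t). Derivando la posición, obtenemos la velocidad: v(t) = -2·exp(-t). Tomando d/dt de v(t), encontramos a(t) = 2·exp(-t). Derivando la aceleración, obtenemos la sacudida: j(t) = -2·exp(-t). Tomando d/dt de j(t), encontramos s(t) = 2·exp(-t). Tenemos el snap s(t) = 2·exp(-t). Sustituyendo t = log(4): s(log(4)) = 1/2.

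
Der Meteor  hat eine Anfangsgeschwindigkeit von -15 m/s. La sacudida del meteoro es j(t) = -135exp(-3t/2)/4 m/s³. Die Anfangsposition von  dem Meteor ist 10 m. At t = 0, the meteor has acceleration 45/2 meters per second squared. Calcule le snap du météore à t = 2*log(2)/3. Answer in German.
Ausgehend von dem Ruck j(t) = -135·exp(-3·t/2)/4, nehmen wir 1 Ableitung. Mit d/dt von j(t) finden wir s(t) = 405·exp(-3·t/2)/8. Mit s(t) = 405·exp(-3·t/2)/8 und Einsetzen von t = 2*log(2)/3, finden wir s = 405/16.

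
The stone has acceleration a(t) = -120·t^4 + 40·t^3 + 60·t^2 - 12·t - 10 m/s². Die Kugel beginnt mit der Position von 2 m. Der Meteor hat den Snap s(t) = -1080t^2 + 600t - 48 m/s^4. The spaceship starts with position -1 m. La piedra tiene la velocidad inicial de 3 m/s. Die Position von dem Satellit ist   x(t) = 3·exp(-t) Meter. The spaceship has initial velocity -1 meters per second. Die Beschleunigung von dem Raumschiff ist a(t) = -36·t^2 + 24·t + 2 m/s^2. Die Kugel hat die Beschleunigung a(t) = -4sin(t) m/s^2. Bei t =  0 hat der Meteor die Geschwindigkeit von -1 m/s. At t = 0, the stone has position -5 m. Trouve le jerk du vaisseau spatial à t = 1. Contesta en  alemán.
Wir müssen unsere Gleichung für die Beschleunigung a(t) = -36·t^2 + 24·t + 2 1-mal ableiten. Durch Ableiten von der Beschleunigung erhalten wir den Ruck: j(t) = 24 - 72·t. Wir haben den Ruck j(t) = 24 - 72·t. Durch Einsetzen von t = 1: j(1) = -48.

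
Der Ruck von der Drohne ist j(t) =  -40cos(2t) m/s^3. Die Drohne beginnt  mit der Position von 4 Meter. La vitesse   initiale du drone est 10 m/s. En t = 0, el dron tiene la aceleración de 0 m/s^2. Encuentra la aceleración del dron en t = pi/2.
Debemos encontrar la integral de nuestra ecuación de la sacudida j(t) = -40·cos(2·t) 1 vez. La antiderivada de la sacudida, con a(0) = 0, da la aceleración: a(t) = -20·sin(2·t). Tenemos la aceleración a(t) = -20·sin(2·t). Sustituyendo t = pi/2: a(pi/2) = 0.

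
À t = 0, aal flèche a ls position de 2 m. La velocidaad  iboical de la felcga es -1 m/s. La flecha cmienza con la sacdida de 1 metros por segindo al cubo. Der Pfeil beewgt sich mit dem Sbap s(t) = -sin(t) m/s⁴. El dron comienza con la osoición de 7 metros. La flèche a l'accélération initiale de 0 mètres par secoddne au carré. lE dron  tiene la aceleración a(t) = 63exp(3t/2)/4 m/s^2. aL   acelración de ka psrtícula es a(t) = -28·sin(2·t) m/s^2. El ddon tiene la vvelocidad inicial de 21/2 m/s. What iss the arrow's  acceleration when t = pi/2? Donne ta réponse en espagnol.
Debemos encontrar la integral de nuestra ecuación del snap s(t) = -sin(t) 2 veces. La integral del snap, con j(0) = 1, da la sacudida: j(t) = cos(t). Integrando la sacudida y usando la condición inicial a(0) = 0, obtenemos a(t) = sin(t). Tenemos la aceleración a(t) = sin(t). Sustituyendo t = pi/2: a(pi/2) = 1.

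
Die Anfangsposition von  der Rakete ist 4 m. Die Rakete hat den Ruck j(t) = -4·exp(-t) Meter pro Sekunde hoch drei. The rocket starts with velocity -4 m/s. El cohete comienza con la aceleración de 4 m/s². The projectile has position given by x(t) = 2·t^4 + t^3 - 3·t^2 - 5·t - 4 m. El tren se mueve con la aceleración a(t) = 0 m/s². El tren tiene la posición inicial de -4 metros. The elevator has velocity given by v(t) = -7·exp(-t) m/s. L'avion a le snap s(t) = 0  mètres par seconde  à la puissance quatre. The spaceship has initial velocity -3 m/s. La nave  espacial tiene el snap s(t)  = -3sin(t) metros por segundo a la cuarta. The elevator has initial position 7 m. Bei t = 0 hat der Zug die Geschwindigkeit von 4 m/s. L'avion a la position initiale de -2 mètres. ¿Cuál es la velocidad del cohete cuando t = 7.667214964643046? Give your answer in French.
Nous devons trouver la primitive de notre équation du jerk j(t) = -4·exp(-t) 2 fois. L'intégrale du jerk est l'accélération. En utilisant a(0) = 4, nous obtenons a(t) = 4·exp(-t). La primitive de l'accélération est la vitesse. En utilisant v(0) = -4, nous obtenons v(t) = -4·exp(-t). Nous avons la vitesse v(t) = -4·exp(-t). En substituant t = 7.667214964643046: v(7.667214964643046) = -0.00187167672865521.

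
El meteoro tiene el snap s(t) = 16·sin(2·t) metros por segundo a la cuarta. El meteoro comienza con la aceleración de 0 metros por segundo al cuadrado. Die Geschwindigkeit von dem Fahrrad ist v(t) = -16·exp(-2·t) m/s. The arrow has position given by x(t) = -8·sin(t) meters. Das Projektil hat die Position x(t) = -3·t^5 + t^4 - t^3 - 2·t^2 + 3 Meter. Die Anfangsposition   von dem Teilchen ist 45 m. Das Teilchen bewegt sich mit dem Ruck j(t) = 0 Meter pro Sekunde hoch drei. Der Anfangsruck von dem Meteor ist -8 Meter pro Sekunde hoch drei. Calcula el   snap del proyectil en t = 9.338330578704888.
Partiendo de la posición x(t) = -3·t^5 + t^4 - t^3 - 2·t^2 + 3, tomamos 4 derivadas. Tomando d/dt de x(t), encontramos v(t) = -15·t^4 + 4·t^3 - 3·t^2 - 4·t. Tomando d/dt de v(t), encontramos a(t) = -60·t^3 + 12·t^2 - 6·t - 4. La derivada de la aceleración da la sacudida: j(t) = -180·t^2 + 24·t - 6. La derivada de la sacudida da el snap: s(t) = 24 - 360·t. Usando s(t) = 24 - 360·t y sustituyendo t = 9.338330578704888, encontramos s = -3337.79900833376.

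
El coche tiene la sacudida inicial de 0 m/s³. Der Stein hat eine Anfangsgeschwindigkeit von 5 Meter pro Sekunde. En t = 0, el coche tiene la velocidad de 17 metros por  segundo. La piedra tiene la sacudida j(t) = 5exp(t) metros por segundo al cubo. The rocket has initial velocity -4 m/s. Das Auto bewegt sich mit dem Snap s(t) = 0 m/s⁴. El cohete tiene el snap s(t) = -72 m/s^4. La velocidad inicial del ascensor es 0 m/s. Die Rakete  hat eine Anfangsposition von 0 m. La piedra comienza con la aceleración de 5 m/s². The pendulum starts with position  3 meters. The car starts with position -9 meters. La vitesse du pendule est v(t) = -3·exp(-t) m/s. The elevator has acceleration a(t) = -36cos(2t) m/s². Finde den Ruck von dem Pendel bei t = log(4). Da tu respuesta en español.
Partiendo de la velocidad v(t) = -3·exp(-t), tomamos 2 derivadas. La derivada de la velocidad da la aceleración: a(t) = 3·exp(-t). La derivada de la aceleración da la sacudida: j(t) = -3·exp(-t). Tenemos la sacudida j(t) = -3·exp(-t). Sustituyendo t = log(4): j(log(4)) = -3/4.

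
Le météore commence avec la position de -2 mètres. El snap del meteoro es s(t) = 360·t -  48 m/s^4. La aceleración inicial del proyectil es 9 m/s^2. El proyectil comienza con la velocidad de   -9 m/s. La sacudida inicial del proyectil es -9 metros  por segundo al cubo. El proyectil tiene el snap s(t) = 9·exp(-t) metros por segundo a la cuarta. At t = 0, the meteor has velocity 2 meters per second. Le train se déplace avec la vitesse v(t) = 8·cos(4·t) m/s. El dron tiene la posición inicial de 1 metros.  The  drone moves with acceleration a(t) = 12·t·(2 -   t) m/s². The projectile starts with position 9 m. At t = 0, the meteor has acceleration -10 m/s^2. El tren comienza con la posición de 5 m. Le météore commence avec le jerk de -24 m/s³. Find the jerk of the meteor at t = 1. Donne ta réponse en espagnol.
Necesitamos integrar nuestra ecuación del snap s(t) = 360·t - 48 1 vez. La antiderivada del snap es la sacudida. Usando j(0) = -24, obtenemos j(t) = 180·t^2 - 48·t - 24. Tenemos la sacudida j(t) = 180·t^2 - 48·t - 24. Sustituyendo t = 1: j(1) = 108.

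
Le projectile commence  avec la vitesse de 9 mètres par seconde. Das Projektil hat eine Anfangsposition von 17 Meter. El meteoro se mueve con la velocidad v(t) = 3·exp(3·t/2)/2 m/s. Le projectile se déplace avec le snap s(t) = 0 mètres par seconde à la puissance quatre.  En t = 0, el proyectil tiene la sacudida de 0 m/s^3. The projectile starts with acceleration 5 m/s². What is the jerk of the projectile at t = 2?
We must find the integral of our snap equation s(t) = 0 1 time. Integrating snap and using the initial condition j(0) = 0, we get j(t) = 0. Using j(t) = 0 and substituting t = 2, we find j = 0.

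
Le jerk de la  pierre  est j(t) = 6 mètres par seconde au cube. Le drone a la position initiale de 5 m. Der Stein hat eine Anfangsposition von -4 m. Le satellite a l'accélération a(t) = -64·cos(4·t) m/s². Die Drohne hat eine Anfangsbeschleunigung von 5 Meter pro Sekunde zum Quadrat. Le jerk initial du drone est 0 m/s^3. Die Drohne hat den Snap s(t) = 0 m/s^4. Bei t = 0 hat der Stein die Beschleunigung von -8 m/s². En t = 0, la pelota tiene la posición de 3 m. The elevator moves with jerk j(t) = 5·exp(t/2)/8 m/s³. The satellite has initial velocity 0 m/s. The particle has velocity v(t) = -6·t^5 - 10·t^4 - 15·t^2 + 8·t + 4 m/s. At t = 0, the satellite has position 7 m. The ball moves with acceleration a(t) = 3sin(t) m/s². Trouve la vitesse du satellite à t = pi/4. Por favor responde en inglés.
We need to integrate our acceleration equation a(t) = -64·cos(4·t) 1 time. Integrating acceleration and using the initial condition v(0) = 0, we get v(t) = -16·sin(4·t). Using v(t) = -16·sin(4·t) and substituting t = pi/4, we find v = 0.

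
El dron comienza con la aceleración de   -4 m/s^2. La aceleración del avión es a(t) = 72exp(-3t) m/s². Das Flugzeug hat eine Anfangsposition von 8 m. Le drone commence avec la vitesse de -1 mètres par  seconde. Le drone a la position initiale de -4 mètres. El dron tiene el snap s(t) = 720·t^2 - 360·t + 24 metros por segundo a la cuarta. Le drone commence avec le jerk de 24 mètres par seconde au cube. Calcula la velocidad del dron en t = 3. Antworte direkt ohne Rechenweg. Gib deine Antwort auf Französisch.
La réponse est 1904.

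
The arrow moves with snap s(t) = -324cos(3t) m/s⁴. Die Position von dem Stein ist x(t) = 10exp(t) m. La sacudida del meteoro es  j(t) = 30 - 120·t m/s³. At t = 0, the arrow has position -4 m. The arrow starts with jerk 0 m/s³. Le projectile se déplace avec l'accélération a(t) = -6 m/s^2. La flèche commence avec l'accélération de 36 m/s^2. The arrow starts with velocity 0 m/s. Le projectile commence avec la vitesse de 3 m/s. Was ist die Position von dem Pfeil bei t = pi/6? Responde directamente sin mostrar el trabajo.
Bei t = pi/6, x = 0.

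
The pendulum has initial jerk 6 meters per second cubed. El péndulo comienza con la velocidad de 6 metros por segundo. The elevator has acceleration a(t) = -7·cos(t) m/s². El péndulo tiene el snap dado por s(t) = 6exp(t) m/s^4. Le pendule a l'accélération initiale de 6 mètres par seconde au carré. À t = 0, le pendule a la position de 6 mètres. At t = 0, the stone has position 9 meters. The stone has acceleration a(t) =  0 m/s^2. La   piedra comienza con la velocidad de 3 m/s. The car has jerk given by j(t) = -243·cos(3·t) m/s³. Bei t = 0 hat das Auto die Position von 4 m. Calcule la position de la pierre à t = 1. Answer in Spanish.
Partiendo de la aceleración a(t) = 0, tomamos 2 antiderivadas. Tomando ∫a(t)dt y aplicando v(0) = 3, encontramos v(t) = 3. La integral de la velocidad, con x(0) = 9, da la posición: x(t) = 3·t + 9. De la ecuación de la posición x(t) = 3·t + 9, sustituimos t = 1 para obtener x = 12.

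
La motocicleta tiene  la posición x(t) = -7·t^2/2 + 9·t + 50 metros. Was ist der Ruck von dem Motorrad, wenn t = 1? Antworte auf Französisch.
Nous devons dériver notre équation de la position x(t) = -7·t^2/2 + 9·t + 50 3 fois. La dérivée de la position donne la vitesse: v(t) = 9 - 7·t. En prenant d/dt de v(t), nous trouvons a(t) = -7. La dérivée de l'accélération donne le jerk: j(t) = 0. Nous avons le jerk j(t) = 0. En substituant t = 1: j(1) = 0.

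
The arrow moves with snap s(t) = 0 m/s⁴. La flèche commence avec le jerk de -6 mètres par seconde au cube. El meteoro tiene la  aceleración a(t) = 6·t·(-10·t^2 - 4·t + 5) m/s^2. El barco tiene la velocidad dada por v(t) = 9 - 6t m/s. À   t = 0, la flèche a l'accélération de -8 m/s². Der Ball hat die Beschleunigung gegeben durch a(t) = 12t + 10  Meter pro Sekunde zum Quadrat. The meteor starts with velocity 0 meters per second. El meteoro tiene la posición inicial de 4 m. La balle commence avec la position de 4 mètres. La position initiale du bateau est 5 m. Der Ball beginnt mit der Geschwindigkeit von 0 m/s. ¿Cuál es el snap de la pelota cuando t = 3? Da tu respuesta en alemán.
Um dies zu lösen, müssen wir 2 Ableitungen unserer Gleichung für die Beschleunigung a(t) = 12·t + 10 nehmen. Die Ableitung von der Beschleunigung ergibt den Ruck: j(t) = 12. Mit d/dt von j(t) finden wir s(t) = 0. Wir haben den Snap s(t) = 0. Durch Einsetzen von t = 3: s(3) = 0.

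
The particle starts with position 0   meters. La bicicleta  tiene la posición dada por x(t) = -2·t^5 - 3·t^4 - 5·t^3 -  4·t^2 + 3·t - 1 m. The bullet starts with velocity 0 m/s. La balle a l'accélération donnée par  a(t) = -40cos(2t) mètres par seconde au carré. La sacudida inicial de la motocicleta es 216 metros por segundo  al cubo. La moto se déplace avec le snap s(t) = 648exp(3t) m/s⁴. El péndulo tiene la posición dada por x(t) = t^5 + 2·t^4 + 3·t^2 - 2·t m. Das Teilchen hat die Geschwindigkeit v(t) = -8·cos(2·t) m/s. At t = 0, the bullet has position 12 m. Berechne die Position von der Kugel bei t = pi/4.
Um dies zu lösen, müssen wir 2 Stammfunktionen unserer Gleichung für die Beschleunigung a(t) = -40·cos(2·t) finden. Mit ∫a(t)dt und Anwendung von v(0) = 0, finden wir v(t) = -20·sin(2·t). Die Stammfunktion von der Geschwindigkeit, mit x(0) = 12, ergibt die Position: x(t) = 10·cos(2·t) + 2. Aus der Gleichung für die Position x(t) = 10·cos(2·t) + 2, setzen wir t = pi/4 ein und erhalten x = 2.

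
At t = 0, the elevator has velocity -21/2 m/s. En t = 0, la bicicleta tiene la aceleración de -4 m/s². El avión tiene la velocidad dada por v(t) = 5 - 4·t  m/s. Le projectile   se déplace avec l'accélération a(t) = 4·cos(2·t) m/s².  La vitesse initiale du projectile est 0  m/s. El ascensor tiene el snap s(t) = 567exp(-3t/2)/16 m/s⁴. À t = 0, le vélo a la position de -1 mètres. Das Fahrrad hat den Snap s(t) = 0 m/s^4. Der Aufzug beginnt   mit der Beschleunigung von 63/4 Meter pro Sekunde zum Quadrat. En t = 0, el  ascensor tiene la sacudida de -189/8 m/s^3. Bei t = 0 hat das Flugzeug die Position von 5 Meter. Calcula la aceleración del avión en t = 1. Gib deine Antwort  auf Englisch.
Starting from velocity v(t) = 5 - 4·t, we take 1 derivative. Taking d/dt of v(t), we find a(t) = -4. From the given acceleration equation a(t) = -4, we substitute t = 1 to get a = -4.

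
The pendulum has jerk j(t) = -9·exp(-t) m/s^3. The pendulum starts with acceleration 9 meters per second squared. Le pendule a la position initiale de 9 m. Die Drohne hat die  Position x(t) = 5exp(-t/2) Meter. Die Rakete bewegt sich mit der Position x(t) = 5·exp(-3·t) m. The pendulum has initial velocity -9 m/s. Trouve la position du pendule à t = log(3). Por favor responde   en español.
Necesitamos integrar nuestra ecuación de la sacudida j(t) = -9·exp(-t) 3 veces. Tomando ∫j(t)dt y aplicando a(0) = 9, encontramos a(t) = 9·exp(-t). La antiderivada de la aceleración, con v(0) = -9, da la velocidad: v(t) = -9·exp(-t). La integral de la velocidad, con x(0) = 9, da la posición: x(t) = 9·exp(-t). De la ecuación de la posición x(t) = 9·exp(-t), sustituimos t = log(3) para obtener x = 3.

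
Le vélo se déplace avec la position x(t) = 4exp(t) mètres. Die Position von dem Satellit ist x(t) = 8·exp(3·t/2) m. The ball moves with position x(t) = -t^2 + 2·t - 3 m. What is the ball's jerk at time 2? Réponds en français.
Pour résoudre ceci, nous devons prendre 3 dérivées de notre équation de la position x(t) = -t^2 + 2·t - 3. En dérivant la position, nous obtenons la vitesse: v(t) = 2 - 2·t. En prenant d/dt de v(t), nous trouvons a(t) = -2. La dérivée de l'accélération donne le jerk: j(t) = 0. Nous avons le jerk j(t) = 0. En substituant t = 2: j(2) = 0.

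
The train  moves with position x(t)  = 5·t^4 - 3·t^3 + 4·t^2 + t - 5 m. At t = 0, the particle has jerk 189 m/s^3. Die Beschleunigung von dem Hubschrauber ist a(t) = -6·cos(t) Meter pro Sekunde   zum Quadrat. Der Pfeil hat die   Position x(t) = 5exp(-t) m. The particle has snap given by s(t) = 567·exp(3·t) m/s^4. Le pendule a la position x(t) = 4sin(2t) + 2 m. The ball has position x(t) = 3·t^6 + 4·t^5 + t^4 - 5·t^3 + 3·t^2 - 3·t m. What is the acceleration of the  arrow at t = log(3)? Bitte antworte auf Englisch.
We must differentiate our position equation x(t) = 5·exp(-t) 2 times. Taking d/dt of x(t), we find v(t) = -5·exp(-t). The derivative of velocity gives acceleration: a(t) = 5·exp(-t). From the given acceleration equation a(t) = 5·exp(-t), we substitute t = log(3) to get a = 5/3.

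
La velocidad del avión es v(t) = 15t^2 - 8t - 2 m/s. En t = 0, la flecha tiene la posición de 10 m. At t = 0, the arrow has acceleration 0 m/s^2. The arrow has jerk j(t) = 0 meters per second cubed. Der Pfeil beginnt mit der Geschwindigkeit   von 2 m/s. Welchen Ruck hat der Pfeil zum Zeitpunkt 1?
Wir haben den Ruck j(t) = 0. Durch Einsetzen von t = 1: j(1) = 0.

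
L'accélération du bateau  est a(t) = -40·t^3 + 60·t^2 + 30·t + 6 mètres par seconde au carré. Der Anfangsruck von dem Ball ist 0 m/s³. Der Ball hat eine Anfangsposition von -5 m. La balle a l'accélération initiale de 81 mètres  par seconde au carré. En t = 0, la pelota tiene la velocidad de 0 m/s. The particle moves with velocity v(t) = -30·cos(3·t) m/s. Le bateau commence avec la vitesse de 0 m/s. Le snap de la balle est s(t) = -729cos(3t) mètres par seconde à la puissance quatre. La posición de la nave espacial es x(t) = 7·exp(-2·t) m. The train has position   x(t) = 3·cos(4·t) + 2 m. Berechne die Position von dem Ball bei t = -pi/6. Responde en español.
Necesitamos integrar nuestra ecuación del snap s(t) = -729·cos(3·t) 4 veces. Tomando ∫s(t)dt y aplicando j(0) = 0, encontramos j(t) = -243·sin(3·t). Tomando ∫j(t)dt y aplicando a(0) = 81, encontramos a(t) = 81·cos(3·t). La integral de la aceleración, con v(0) = 0, da la velocidad: v(t) = 27·sin(3·t). Tomando ∫v(t)dt y aplicando x(0) = -5, encontramos x(t) = 4 - 9·cos(3·t). De la ecuación de la posición x(t) = 4 - 9·cos(3·t), sustituimos t = -pi/6 para obtener x = 4.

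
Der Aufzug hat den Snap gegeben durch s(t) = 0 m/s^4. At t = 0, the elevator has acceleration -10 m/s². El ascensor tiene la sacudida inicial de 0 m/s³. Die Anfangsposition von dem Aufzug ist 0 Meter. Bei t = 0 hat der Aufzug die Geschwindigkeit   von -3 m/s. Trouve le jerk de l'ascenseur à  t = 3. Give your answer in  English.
We need to integrate our snap equation s(t) = 0 1 time. The antiderivative of snap is jerk. Using j(0) = 0, we get j(t) = 0. Using j(t) = 0 and substituting t = 3, we find j = 0.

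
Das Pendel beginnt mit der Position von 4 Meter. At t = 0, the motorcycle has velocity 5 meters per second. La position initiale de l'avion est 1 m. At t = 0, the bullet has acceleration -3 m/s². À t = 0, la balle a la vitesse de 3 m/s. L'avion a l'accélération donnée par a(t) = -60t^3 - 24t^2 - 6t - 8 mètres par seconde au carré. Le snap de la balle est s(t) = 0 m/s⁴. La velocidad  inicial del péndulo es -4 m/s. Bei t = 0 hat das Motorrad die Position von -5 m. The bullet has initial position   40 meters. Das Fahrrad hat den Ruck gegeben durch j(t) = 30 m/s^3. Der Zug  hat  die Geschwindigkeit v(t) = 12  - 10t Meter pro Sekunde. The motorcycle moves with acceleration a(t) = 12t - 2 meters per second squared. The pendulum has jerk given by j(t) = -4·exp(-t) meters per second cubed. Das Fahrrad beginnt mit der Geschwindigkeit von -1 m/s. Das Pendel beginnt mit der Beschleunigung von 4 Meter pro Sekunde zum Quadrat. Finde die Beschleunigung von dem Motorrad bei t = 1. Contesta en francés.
De l'équation de l'accélération a(t) = 12·t - 2, nous substituons t = 1 pour obtenir a = 10.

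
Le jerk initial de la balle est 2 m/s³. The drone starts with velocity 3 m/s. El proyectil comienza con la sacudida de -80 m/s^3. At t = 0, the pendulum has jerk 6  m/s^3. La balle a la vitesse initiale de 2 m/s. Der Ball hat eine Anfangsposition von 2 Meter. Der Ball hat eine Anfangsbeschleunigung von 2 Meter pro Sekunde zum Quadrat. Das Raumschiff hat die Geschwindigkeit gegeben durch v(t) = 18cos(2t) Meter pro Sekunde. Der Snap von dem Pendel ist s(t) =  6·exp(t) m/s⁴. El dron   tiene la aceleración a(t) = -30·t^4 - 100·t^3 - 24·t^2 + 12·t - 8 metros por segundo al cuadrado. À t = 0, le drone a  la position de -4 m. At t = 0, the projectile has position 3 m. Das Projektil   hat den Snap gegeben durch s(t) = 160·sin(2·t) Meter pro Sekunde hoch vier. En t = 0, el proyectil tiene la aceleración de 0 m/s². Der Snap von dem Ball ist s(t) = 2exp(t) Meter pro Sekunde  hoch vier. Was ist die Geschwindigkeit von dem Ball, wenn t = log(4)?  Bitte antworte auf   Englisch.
We need to integrate our snap equation s(t) = 2·exp(t) 3 times. The integral of snap, with j(0) = 2, gives jerk: j(t) = 2·exp(t). Integrating jerk and using the initial condition a(0) = 2, we get a(t) = 2·exp(t). The integral of acceleration, with v(0) = 2, gives velocity: v(t) = 2·exp(t). From the given velocity equation v(t) = 2·exp(t), we substitute t = log(4) to get v = 8.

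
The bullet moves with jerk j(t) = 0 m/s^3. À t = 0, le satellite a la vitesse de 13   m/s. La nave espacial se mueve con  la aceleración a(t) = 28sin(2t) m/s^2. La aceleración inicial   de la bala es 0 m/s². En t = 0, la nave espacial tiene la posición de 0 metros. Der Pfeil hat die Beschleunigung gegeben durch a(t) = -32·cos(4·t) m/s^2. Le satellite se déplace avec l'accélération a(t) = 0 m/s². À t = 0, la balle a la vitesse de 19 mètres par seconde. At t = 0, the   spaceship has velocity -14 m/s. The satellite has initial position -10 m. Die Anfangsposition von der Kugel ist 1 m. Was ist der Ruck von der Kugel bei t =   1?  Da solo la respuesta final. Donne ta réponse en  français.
La réponse est 0.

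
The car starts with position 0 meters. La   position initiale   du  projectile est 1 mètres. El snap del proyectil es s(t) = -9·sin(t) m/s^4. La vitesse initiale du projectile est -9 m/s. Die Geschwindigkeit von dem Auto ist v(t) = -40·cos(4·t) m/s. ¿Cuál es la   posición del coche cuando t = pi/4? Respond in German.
Ausgehend von der Geschwindigkeit v(t) = -40·cos(4·t), nehmen wir 1 Integral. Durch Integration von der Geschwindigkeit und Verwendung der Anfangsbedingung x(0) = 0, erhalten wir x(t) = -10·sin(4·t). Aus der Gleichung für die Position x(t) = -10·sin(4·t), setzen wir t = pi/4 ein und erhalten x = 0.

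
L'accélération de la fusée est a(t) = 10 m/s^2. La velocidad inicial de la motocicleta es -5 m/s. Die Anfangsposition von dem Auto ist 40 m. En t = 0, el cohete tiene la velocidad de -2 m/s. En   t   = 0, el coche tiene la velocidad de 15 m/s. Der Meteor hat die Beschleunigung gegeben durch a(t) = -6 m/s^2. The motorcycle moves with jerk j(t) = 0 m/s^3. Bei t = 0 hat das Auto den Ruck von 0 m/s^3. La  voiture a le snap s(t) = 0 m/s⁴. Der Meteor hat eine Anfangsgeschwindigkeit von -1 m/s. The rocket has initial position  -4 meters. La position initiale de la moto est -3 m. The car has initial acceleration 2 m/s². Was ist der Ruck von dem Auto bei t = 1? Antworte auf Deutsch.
Um dies zu lösen, müssen wir 1 Stammfunktion unserer Gleichung für den Snap s(t) = 0 finden. Die Stammfunktion von dem Snap, mit j(0) = 0, ergibt den Ruck: j(t) = 0. Mit j(t) = 0 und Einsetzen von t = 1, finden wir j = 0.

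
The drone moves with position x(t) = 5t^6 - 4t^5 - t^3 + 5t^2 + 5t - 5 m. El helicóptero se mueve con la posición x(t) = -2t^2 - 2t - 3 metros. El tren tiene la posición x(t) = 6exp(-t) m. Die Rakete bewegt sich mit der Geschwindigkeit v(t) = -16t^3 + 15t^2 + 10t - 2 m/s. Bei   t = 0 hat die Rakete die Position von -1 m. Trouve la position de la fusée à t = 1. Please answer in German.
Wir müssen die Stammfunktion unserer Gleichung für die Geschwindigkeit v(t) = -16·t^3 + 15·t^2 + 10·t - 2 1-mal finden. Mit ∫v(t)dt und Anwendung von x(0) = -1, finden wir x(t) = -4·t^4 + 5·t^3 + 5·t^2 - 2·t - 1. Aus der Gleichung für die Position x(t) = -4·t^4 + 5·t^3 + 5·t^2 - 2·t - 1, setzen wir t = 1 ein und erhalten x = 3.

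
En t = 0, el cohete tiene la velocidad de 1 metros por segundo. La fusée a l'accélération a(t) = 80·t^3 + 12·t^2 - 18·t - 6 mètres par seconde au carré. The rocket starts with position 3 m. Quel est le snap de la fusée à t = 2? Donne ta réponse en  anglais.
We must differentiate our acceleration equation a(t) = 80·t^3 + 12·t^2 - 18·t - 6 2 times. Taking d/dt of a(t), we find j(t) = 240·t^2 + 24·t - 18. Differentiating jerk, we get snap: s(t) = 480·t + 24. From the given snap equation s(t) = 480·t + 24, we substitute t = 2 to get s = 984.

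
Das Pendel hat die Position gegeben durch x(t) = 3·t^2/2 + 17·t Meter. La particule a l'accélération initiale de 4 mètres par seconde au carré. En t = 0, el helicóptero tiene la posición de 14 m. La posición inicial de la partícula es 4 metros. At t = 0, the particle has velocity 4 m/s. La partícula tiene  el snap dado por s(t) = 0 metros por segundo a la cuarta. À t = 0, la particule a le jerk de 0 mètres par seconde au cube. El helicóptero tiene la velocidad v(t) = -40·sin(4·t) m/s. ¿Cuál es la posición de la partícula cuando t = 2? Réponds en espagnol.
Partiendo del snap s(t) = 0, tomamos 4 integrales. La antiderivada del snap es la sacudida. Usando j(0) = 0, obtenemos j(t) = 0. La integral de la sacudida, con a(0) = 4, da la aceleración: a(t) = 4. La antiderivada de la aceleración, con v(0) = 4, da la velocidad: v(t) = 4·t + 4. La antiderivada de la velocidad es la posición. Usando x(0) = 4, obtenemos x(t) = 2·t^2 + 4·t + 4. Tenemos la posición x(t) = 2·t^2 + 4·t + 4. Sustituyendo t = 2: x(2) = 20.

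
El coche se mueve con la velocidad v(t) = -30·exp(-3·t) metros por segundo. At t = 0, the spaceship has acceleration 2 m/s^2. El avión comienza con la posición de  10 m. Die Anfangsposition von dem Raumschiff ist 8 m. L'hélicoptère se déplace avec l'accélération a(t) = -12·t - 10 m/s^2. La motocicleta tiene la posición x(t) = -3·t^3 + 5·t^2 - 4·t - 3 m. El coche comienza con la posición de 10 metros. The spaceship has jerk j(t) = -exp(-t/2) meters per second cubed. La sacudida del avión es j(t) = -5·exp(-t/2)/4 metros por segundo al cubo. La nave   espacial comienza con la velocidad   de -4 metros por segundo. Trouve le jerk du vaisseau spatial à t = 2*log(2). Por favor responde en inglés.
From the given jerk equation j(t) = -exp(-t/2), we substitute t = 2*log(2) to get j = -1/2.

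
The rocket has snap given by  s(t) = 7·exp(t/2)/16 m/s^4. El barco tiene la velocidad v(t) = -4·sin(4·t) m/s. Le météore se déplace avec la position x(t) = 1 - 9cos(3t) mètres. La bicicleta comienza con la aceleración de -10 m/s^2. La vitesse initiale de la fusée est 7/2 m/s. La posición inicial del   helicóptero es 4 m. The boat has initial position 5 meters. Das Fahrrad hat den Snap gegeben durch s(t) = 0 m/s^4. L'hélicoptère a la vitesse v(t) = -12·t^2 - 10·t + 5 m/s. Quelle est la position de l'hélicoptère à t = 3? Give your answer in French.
Nous devons intégrer notre équation de la vitesse v(t) = -12·t^2 - 10·t + 5 1 fois. En intégrant la vitesse et en utilisant la condition initiale x(0) = 4, nous obtenons x(t) = -4·t^3 - 5·t^2 + 5·t + 4. Nous avons la position x(t) = -4·t^3 - 5·t^2 + 5·t + 4. En substituant t = 3: x(3) = -134.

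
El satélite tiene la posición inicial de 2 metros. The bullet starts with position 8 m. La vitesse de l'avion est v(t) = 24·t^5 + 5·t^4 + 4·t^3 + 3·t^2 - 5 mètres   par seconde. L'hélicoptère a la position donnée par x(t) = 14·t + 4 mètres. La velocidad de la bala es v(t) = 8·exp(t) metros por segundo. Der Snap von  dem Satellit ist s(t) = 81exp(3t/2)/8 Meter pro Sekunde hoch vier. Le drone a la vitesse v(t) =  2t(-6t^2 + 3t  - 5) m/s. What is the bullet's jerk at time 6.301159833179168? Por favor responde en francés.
Pour résoudre ceci, nous devons prendre 2 dérivées de notre équation de la vitesse v(t) = 8·exp(t). La dérivée de la vitesse donne l'accélération: a(t) = 8·exp(t). La dérivée de l'accélération donne le jerk: j(t) = 8·exp(t). Nous avons le jerk j(t) = 8·exp(t). En substituant t = 6.301159833179168: j(6.301159833179168) = 4361.63111295995.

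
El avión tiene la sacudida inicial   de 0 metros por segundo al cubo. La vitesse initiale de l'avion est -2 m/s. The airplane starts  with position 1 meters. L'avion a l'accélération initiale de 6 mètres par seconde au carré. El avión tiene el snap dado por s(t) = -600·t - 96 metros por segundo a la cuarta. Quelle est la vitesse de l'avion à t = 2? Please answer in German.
Wir müssen unsere Gleichung für den Snap s(t) = -600·t - 96 3-mal integrieren. Die Stammfunktion von dem Snap ist der Ruck. Mit j(0) = 0 erhalten wir j(t) = 12·t·(-25·t - 8). Durch Integration von dem Ruck und Verwendung der Anfangsbedingung a(0) = 6, erhalten wir a(t) = -100·t^3 - 48·t^2 + 6. Das Integral von der Beschleunigung, mit v(0) = -2, ergibt die Geschwindigkeit: v(t) = -25·t^4 - 16·t^3 + 6·t - 2. Wir haben die Geschwindigkeit v(t) = -25·t^4 - 16·t^3 + 6·t - 2. Durch Einsetzen von t = 2: v(2) = -518.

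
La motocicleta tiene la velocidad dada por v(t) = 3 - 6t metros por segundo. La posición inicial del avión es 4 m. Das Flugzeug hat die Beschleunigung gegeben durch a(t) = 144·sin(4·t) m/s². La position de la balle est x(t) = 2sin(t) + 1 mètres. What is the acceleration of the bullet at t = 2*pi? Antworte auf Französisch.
En partant de la position x(t) = 2·sin(t) + 1, nous prenons 2 dérivées. La dérivée de la position donne la vitesse: v(t) = 2·cos(t). La dérivée de la vitesse donne l'accélération: a(t) = -2·sin(t). Nous avons l'accélération a(t) = -2·sin(t). En substituant t = 2*pi: a(2*pi) = 0.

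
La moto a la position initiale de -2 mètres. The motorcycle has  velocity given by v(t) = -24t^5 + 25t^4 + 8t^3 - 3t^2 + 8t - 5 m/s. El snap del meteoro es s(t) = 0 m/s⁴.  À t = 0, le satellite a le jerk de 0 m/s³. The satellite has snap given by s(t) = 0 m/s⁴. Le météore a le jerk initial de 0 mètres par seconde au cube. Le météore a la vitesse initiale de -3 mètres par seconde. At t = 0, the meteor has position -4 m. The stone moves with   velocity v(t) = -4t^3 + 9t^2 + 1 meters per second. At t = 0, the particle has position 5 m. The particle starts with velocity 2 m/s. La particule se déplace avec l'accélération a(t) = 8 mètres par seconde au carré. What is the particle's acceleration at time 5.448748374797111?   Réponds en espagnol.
Tenemos la aceleración a(t) = 8. Sustituyendo t = 5.448748374797111: a(5.448748374797111) = 8.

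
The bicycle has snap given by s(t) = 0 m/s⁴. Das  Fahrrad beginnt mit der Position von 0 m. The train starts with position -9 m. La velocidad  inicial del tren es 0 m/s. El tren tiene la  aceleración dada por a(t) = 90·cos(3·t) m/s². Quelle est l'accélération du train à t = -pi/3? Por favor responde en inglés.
We have acceleration a(t) = 90·cos(3·t). Substituting t = -pi/3: a(-pi/3) = -90.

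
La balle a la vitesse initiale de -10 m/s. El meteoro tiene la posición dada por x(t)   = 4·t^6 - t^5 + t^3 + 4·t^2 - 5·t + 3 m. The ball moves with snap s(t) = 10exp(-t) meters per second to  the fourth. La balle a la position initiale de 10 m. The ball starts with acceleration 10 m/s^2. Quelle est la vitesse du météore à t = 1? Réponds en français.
Pour résoudre ceci, nous devons prendre 1 dérivée de notre équation de la position x(t) = 4·t^6 - t^5 + t^3 + 4·t^2 - 5·t + 3. En prenant d/dt de x(t), nous trouvons v(t) = 24·t^5 - 5·t^4 + 3·t^2 + 8·t - 5. De l'équation de la vitesse v(t) = 24·t^5 - 5·t^4 + 3·t^2 + 8·t - 5, nous substituons t = 1 pour obtenir v = 25.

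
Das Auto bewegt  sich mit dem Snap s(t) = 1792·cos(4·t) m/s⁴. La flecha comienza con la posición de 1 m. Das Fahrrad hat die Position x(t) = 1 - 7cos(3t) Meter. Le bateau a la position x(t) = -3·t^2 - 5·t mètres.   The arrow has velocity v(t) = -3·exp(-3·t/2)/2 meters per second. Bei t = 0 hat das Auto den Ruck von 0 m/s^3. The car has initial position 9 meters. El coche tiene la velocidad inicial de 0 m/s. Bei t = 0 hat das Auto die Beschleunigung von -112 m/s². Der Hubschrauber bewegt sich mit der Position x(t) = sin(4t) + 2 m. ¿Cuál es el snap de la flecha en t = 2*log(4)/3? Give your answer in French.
Pour résoudre ceci, nous devons prendre 3 dérivées de notre équation de la vitesse v(t) = -3·exp(-3·t/2)/2. En dérivant la vitesse, nous obtenons l'accélération: a(t) = 9·exp(-3·t/2)/4. La dérivée de l'accélération donne le jerk: j(t) = -27·exp(-3·t/2)/8. En prenant d/dt de j(t), nous trouvons s(t) = 81·exp(-3·t/2)/16. En utilisant s(t) = 81·exp(-3·t/2)/16 et en substituant t = 2*log(4)/3, nous trouvons s = 81/64.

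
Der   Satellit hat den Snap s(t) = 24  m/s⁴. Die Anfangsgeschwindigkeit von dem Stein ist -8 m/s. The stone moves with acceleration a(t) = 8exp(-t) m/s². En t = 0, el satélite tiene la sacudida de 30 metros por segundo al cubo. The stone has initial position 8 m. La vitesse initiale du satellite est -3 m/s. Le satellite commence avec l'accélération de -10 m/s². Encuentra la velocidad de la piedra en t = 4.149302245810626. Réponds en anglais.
To solve this, we need to take 1 integral of our acceleration equation a(t) = 8·exp(-t). The integral of acceleration, with v(0) = -8, gives velocity: v(t) = -8·exp(-t). From the given velocity equation v(t) = -8·exp(-t), we substitute t = 4.149302245810626 to get v = -0.126203360087453.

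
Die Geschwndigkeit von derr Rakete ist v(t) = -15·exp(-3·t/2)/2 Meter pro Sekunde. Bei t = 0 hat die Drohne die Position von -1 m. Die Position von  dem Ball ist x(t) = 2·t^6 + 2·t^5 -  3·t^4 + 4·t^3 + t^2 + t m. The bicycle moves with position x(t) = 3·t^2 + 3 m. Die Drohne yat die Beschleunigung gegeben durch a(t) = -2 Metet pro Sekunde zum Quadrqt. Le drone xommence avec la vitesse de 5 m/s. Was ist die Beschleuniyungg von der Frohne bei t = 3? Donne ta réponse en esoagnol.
Usando a(t) = -2 y sustituyendo t = 3, encontramos a = -2.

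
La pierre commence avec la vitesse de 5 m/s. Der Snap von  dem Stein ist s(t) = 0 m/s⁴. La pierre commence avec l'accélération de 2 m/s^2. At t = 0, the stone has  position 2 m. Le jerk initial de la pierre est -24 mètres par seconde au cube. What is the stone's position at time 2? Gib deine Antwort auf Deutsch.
Um dies zu lösen, müssen wir 4 Integrale unserer Gleichung für den Snap s(t) = 0 finden. Mit ∫s(t)dt und Anwendung von j(0) = -24, finden wir j(t) = -24. Mit ∫j(t)dt und Anwendung von a(0) = 2, finden wir a(t) = 2 - 24·t. Mit ∫a(t)dt und Anwendung von v(0) = 5, finden wir v(t) = -12·t^2 + 2·t + 5. Durch Integration von der Geschwindigkeit und Verwendung der Anfangsbedingung x(0) = 2, erhalten wir x(t) = -4·t^3 + t^2 + 5·t + 2. Aus der Gleichung für die Position x(t) = -4·t^3 + t^2 + 5·t + 2, setzen wir t = 2 ein und erhalten x = -16.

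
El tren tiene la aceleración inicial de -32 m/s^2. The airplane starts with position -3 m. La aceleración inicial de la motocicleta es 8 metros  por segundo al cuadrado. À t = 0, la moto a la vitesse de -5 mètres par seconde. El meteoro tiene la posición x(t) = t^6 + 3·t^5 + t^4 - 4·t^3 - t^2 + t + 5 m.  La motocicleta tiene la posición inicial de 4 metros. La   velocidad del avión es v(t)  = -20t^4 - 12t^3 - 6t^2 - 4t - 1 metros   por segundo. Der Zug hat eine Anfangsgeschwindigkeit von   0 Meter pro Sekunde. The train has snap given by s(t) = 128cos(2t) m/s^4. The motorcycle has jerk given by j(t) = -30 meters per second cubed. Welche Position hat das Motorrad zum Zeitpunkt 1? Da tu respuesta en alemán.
Ausgehend von dem Ruck j(t) = -30, nehmen wir 3 Stammfunktionen. Mit ∫j(t)dt und Anwendung von a(0) = 8, finden wir a(t) = 8 - 30·t. Durch Integration von der Beschleunigung und Verwendung der Anfangsbedingung v(0) = -5, erhalten wir v(t) = -15·t^2 + 8·t - 5. Das Integral von der Geschwindigkeit, mit x(0) = 4, ergibt die Position: x(t) = -5·t^3 + 4·t^2 - 5·t + 4. Wir haben die Position x(t) = -5·t^3 + 4·t^2 - 5·t + 4. Durch Einsetzen von t = 1: x(1) = -2.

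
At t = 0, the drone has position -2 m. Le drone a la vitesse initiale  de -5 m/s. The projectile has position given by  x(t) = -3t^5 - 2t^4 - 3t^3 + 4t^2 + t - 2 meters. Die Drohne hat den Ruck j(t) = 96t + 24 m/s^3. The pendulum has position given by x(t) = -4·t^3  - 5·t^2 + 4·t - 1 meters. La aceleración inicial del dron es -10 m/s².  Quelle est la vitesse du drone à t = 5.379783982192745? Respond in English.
We must find the integral of our jerk equation j(t) = 96·t + 24 2 times. The integral of jerk is acceleration. Using a(0) = -10, we get a(t) = 48·t^2 + 24·t - 10. Finding the integral of a(t) and using v(0) = -5: v(t) = 16·t^3 + 12·t^2 - 10·t - 5. From the given velocity equation v(t) = 16·t^3 + 12·t^2 - 10·t - 5, we substitute t = 5.379783982192745 to get v = 2779.74091228966.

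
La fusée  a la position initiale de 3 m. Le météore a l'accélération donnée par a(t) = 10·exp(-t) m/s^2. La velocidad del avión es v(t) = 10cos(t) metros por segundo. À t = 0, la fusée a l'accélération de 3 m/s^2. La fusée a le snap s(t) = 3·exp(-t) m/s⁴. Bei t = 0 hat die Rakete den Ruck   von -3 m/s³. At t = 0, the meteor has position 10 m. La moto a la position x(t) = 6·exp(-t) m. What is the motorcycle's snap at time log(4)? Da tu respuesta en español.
Para resolver esto, necesitamos tomar 4 derivadas de nuestra ecuación de la posición x(t) = 6·exp(-t). La derivada de la posición da la velocidad: v(t) = -6·exp(-t). La derivada de la velocidad da la aceleración: a(t) = 6·exp(-t). Derivando la aceleración, obtenemos la sacudida: j(t) = -6·exp(-t). Derivando la sacudida, obtenemos el snap: s(t) = 6·exp(-t). Usando s(t) = 6·exp(-t) y sustituyendo t = log(4), encontramos s = 3/2.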